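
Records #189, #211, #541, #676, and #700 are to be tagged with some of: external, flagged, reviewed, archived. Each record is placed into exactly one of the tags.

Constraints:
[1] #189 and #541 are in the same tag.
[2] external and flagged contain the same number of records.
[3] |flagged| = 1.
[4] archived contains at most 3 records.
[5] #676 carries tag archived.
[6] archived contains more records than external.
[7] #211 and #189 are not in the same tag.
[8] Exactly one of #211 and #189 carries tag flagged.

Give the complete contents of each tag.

external = {#700}; flagged = {#211}; reviewed = {}; archived = {#189, #541, #676}

From (5): #676 ∈ archived.
Suppose #189 ∈ external: no assignment then satisfies all the clues, so #189 ∉ external.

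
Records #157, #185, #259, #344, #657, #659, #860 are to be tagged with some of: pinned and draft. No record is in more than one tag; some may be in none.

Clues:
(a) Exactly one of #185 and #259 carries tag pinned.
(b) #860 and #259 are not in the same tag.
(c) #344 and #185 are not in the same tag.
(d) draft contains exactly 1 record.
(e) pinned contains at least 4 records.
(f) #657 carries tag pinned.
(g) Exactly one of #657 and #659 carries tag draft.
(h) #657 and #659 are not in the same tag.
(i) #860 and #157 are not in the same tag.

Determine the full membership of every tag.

pinned = {#157, #259, #344, #657}; draft = {#659}

From (f): #657 ∈ pinned.
(g) (exactly one): #659 ∈ draft.
(d): draft already has 1, so the rest are out.
Suppose #157 ∉ pinned: no assignment then satisfies all the clues, so #157 ∈ pinned.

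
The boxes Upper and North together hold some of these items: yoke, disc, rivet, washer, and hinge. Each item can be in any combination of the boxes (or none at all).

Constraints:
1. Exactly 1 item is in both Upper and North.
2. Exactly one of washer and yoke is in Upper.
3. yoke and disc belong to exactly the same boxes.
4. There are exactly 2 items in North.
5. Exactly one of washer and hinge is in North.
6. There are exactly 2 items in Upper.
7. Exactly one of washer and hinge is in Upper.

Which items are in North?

North = {hinge, rivet}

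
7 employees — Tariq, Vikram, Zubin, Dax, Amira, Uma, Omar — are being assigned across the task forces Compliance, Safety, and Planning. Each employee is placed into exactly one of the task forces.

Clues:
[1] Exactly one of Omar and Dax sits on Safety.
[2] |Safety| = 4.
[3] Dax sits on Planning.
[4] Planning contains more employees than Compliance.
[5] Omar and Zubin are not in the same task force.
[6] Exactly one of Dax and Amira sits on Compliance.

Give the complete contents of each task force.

Compliance = {Amira}; Safety = {Omar, Tariq, Uma, Vikram}; Planning = {Dax, Zubin}

From (3): Dax ∈ Planning.
(1) (exactly one): Omar ∈ Safety.
(5): Zubin ∉ Safety.
(6) (exactly one): Amira ∈ Compliance.
(2): only 4 candidates remain for Safety, so all are in.
Suppose Zubin ∈ Compliance: no assignment then satisfies all the clues, so Zubin ∉ Compliance.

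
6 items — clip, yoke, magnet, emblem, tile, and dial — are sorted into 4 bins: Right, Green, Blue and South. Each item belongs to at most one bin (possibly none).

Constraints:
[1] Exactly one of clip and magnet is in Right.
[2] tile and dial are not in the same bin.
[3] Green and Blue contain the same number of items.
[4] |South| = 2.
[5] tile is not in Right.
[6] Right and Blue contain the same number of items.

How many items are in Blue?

1

From (5): tile ∉ Right.
Suppose yoke ∈ Right: no assignment then satisfies all the clues, so yoke ∉ Right.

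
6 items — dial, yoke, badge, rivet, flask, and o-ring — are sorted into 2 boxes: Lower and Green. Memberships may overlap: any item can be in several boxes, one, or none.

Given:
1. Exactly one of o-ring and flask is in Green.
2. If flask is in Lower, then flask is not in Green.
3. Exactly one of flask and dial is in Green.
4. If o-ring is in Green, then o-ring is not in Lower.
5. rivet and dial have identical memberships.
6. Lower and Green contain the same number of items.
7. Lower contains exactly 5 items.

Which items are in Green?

Green = {badge, dial, o-ring, rivet, yoke}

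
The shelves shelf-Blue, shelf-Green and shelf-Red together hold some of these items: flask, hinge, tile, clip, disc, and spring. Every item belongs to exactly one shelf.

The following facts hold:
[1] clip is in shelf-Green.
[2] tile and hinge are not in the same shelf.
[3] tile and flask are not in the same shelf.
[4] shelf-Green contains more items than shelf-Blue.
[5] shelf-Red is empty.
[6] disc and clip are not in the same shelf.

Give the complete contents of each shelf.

shelf-Blue = {disc, tile}; shelf-Green = {clip, flask, hinge, spring}; shelf-Red = {}

From (1): clip ∈ shelf-Green.
(5): shelf-Red already has 0, so the rest are out.
(6): disc ∉ shelf-Green.
Only one shelf left: disc ∈ shelf-Blue.
Suppose flask ∈ shelf-Blue: no assignment then satisfies all the clues, so flask ∉ shelf-Blue.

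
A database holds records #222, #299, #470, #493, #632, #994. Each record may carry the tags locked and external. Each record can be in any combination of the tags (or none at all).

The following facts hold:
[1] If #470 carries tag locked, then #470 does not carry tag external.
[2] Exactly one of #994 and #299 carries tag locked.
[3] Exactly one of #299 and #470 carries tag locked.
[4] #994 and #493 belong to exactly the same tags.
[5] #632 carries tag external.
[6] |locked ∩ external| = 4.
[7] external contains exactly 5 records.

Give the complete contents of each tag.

locked = {#222, #470, #493, #632, #994}; external = {#222, #299, #493, #632, #994}

From (5): #632 ∈ external.
Suppose #222 ∉ locked: no assignment then satisfies all the clues, so #222 ∈ locked.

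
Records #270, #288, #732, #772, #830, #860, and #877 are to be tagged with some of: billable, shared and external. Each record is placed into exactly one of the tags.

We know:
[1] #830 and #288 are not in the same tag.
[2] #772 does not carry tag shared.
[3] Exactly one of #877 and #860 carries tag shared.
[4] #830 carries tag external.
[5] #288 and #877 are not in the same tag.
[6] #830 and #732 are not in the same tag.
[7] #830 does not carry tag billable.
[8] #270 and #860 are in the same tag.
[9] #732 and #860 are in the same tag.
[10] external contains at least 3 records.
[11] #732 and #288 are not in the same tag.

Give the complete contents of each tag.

From (2): #772 ∉ shared.
From (4): #830 ∈ external.
(1): #288 ∉ external.
(6): #732 ∉ external.
(9): #860 matches #732: #860 ∉ external.
(8): #270 matches #860: #270 ∉ external.
(10): only 3 candidates remain for external, so all are in.
(3) (exactly one): #860 ∈ shared.
(8): #270 matches #860: #270 ∉ billable.
(8): #270 matches #860: #270 ∈ shared.
(9): #732 matches #860: #732 ∉ billable.
Only one tag left: #288 ∈ billable.

billable = {#288}; shared = {#270, #732, #860}; external = {#772, #830, #877}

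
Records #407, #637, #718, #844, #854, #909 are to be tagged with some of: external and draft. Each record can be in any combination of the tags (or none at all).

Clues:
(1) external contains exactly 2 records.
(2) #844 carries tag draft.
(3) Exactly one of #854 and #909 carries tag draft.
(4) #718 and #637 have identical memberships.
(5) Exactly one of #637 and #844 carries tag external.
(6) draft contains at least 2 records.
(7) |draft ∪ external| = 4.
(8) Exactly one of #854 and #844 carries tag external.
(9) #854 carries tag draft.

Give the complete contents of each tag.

From (2): #844 ∈ draft.
From (9): #854 ∈ draft.
(3) (exactly one): #909 ∉ draft.
Suppose #407 ∈ external: no assignment then satisfies all the clues, so #407 ∉ external.

external = {#844, #909}; draft = {#407, #844, #854}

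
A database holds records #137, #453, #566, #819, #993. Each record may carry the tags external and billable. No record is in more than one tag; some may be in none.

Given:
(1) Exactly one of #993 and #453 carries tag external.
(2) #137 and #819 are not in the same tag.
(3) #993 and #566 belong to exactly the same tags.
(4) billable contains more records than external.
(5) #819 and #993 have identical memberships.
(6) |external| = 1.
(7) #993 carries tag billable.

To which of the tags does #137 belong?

From (7): #993 ∈ billable.
(1) (exactly one): #453 ∈ external.
(3): #566 matches #993: #566 ∉ external.
(3): #566 matches #993: #566 ∈ billable.
(5): #819 matches #993: #819 ∉ external.
(5): #819 matches #993: #819 ∈ billable.
(6): external already has 1, so the rest are out.
(2): #137 ∉ billable.

#137: none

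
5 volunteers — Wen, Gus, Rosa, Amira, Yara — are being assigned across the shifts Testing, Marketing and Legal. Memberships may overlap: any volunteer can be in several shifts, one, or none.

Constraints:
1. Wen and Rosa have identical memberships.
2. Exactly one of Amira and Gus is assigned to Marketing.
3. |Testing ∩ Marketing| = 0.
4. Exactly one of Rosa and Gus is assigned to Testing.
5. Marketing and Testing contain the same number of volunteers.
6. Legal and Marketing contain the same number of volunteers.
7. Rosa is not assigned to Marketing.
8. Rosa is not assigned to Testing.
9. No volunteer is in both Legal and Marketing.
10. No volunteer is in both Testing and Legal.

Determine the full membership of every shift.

Testing = {Gus}; Marketing = {Amira}; Legal = {Yara}

From (7): Rosa ∉ Marketing.
From (8): Rosa ∉ Testing.
(1): Wen matches Rosa: Wen ∉ Testing.
(1): Wen matches Rosa: Wen ∉ Marketing.
(4) (exactly one): Gus ∈ Testing.
(10) (disjoint): Gus ∉ Legal.
Suppose Wen ∈ Legal: no assignment then satisfies all the clues, so Wen ∉ Legal.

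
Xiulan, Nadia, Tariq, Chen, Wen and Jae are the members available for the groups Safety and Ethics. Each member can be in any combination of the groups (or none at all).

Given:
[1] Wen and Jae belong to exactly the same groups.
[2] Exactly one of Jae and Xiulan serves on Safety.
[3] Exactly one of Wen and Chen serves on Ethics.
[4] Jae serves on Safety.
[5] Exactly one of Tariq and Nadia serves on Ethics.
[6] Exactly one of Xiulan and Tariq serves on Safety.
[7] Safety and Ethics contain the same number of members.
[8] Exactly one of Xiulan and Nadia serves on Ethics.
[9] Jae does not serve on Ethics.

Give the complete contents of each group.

Safety = {Jae, Tariq, Wen}; Ethics = {Chen, Tariq, Xiulan}

From (4): Jae ∈ Safety.
From (9): Jae ∉ Ethics.
(1): Wen matches Jae: Wen ∈ Safety.
(1): Wen matches Jae: Wen ∉ Ethics.
(2) (exactly one): Xiulan ∉ Safety.
(3) (exactly one): Chen ∈ Ethics.
(6) (exactly one): Tariq ∈ Safety.
Suppose Xiulan ∉ Ethics: no assignment then satisfies all the clues, so Xiulan ∈ Ethics.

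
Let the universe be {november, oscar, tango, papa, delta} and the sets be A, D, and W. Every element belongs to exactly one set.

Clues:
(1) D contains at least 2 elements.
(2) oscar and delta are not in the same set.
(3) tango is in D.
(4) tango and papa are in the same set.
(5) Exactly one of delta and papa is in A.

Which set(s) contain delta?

From (3): tango ∈ D.
(4): papa matches tango: papa ∉ A.
(4): papa matches tango: papa ∈ D.
(5) (exactly one): delta ∈ A.
(2): oscar ∉ A.

delta: A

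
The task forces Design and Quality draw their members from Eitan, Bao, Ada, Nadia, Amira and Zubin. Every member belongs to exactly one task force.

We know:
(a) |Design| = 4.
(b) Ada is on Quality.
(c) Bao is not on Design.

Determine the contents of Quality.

Quality = {Ada, Bao}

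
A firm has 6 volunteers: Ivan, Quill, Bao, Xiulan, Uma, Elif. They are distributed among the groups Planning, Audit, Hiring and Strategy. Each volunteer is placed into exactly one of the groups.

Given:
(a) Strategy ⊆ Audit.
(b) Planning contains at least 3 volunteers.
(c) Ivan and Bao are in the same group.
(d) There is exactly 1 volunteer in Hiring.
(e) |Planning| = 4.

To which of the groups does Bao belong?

Bao: Planning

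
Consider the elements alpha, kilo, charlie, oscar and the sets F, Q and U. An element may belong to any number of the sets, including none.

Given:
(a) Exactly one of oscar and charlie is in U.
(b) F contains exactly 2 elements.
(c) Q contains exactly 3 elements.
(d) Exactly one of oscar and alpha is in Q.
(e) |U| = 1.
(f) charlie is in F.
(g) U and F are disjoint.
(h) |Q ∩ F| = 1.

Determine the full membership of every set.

F = {alpha, charlie}; Q = {charlie, kilo, oscar}; U = {oscar}

From (f): charlie ∈ F.
(g) (disjoint): charlie ∉ U.
(a) (exactly one): oscar ∈ U.
(e): U already has 1, so the rest are out.
(g) (disjoint): oscar ∉ F.
Suppose alpha ∉ F: no assignment then satisfies all the clues, so alpha ∈ F.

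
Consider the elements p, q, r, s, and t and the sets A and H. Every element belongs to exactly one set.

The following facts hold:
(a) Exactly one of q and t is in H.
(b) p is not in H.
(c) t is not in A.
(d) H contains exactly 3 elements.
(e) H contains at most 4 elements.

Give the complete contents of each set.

From (b): p ∉ H.
From (c): t ∉ A.
Only one set left: p ∈ A.
Only one set left: t ∈ H.
(a) (exactly one): q ∉ H.
(d): only 3 candidates remain for H, so all are in.
Only one set left: q ∈ A.

A = {p, q}; H = {r, s, t}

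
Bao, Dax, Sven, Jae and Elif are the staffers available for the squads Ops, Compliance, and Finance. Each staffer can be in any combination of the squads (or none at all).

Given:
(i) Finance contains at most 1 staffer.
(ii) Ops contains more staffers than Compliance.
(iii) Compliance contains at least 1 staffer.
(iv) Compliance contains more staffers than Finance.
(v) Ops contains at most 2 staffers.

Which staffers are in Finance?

Finance = {}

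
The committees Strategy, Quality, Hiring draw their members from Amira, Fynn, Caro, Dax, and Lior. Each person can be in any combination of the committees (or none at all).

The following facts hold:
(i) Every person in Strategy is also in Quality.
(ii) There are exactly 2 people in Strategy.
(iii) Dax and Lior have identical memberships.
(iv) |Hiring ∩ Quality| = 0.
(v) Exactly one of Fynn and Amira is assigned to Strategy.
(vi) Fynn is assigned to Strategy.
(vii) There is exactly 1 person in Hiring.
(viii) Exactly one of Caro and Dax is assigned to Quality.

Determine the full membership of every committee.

Strategy = {Caro, Fynn}; Quality = {Caro, Fynn}; Hiring = {Amira}

From (vi): Fynn ∈ Strategy.
(i) with Fynn ∈ Strategy: Fynn ∈ Quality.
(v) (exactly one): Amira ∉ Strategy.
Suppose Amira ∈ Quality: no assignment then satisfies all the clues, so Amira ∉ Quality.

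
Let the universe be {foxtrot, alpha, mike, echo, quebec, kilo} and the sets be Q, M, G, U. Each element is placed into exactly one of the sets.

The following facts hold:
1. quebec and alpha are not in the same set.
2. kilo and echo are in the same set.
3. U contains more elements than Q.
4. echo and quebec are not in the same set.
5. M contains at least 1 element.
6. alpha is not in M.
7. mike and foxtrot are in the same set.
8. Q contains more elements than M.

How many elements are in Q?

2

From (6): alpha ∉ M.
Suppose foxtrot ∈ M: no assignment then satisfies all the clues, so foxtrot ∉ M.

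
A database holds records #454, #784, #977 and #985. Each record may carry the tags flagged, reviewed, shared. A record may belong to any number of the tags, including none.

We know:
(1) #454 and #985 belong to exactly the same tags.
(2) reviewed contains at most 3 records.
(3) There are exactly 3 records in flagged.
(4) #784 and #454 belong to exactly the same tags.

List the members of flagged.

flagged = {#454, #784, #985}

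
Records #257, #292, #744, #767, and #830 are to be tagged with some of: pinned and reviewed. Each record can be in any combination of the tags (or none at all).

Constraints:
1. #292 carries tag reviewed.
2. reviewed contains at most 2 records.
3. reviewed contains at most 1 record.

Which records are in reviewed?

reviewed = {#292}

From (1): #292 ∈ reviewed.
(3): reviewed already has 1, so the rest are out.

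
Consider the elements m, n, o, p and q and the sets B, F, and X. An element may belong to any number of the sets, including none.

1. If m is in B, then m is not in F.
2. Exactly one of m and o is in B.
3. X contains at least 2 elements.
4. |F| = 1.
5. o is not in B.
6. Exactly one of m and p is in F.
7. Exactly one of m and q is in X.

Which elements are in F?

F = {p}

From (5): o ∉ B.
(2) (exactly one): m ∈ B.
(1): m ∉ F.
(6) (exactly one): p ∈ F.
(4): F already has 1, so the rest are out.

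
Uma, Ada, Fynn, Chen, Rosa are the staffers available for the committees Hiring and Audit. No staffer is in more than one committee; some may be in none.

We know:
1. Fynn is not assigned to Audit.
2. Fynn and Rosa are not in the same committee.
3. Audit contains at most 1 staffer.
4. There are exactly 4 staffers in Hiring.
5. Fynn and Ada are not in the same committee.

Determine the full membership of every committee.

Hiring = {Ada, Chen, Rosa, Uma}; Audit = {}

From (1): Fynn ∉ Audit.
Suppose Uma ∉ Hiring: no assignment then satisfies all the clues, so Uma ∈ Hiring.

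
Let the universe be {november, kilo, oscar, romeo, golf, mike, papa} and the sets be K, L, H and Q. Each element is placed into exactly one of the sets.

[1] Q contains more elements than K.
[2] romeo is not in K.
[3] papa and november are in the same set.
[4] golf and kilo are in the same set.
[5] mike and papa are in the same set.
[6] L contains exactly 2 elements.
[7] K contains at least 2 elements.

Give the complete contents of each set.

K = {golf, kilo}; L = {oscar, romeo}; H = {}; Q = {mike, november, papa}

From (2): romeo ∉ K.
Suppose november ∈ K: no assignment then satisfies all the clues, so november ∉ K.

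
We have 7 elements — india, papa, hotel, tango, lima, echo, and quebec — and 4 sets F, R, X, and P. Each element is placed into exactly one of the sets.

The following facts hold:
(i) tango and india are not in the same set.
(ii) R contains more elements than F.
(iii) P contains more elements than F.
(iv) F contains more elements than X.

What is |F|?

1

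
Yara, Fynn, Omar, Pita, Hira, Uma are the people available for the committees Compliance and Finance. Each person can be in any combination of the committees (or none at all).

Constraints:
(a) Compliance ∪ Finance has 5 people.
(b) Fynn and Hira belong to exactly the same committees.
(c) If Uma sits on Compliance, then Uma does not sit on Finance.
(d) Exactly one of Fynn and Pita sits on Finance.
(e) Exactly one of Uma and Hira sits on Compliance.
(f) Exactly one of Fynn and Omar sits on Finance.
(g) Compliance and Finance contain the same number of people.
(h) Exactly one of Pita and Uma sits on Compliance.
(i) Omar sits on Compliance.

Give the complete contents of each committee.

Compliance = {Omar, Uma, Yara}; Finance = {Fynn, Hira, Yara}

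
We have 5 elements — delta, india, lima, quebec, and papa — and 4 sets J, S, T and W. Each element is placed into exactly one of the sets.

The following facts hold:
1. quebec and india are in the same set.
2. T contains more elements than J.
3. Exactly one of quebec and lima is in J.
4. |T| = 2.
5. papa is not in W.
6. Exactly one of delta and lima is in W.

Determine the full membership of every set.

J = {lima}; S = {papa}; T = {india, quebec}; W = {delta}

From (5): papa ∉ W.
Suppose delta ∈ J: no assignment then satisfies all the clues, so delta ∉ J.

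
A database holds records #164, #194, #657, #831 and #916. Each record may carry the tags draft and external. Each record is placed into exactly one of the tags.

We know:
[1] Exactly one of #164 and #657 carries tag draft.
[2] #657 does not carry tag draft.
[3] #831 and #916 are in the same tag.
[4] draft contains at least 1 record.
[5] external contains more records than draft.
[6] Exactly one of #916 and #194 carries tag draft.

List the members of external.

external = {#657, #831, #916}

From (2): #657 ∉ draft.
(1) (exactly one): #164 ∈ draft.
Only one tag left: #657 ∈ external.
Suppose #194 ∈ external: no assignment then satisfies all the clues, so #194 ∉ external.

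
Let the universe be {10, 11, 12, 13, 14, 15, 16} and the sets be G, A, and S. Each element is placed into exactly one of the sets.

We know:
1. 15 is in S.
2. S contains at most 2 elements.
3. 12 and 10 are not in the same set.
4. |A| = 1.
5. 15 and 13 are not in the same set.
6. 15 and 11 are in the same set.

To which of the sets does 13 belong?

From (1): 15 ∈ S.
(5): 13 ∉ S.
(6): 11 matches 15: 11 ∉ G.
(6): 11 matches 15: 11 ∉ A.
(6): 11 matches 15: 11 ∈ S.
(2): S already has 2, so the rest are out.
Suppose 13 ∉ G: no assignment then satisfies all the clues, so 13 ∈ G.

13: G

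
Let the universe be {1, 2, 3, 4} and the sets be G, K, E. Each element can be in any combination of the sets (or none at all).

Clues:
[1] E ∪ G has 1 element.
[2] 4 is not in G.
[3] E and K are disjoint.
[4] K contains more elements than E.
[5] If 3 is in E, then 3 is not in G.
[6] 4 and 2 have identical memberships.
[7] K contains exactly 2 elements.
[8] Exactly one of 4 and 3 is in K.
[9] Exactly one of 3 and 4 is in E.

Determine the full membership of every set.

G = {}; K = {2, 4}; E = {3}

From (2): 4 ∉ G.
(6): 2 matches 4: 2 ∉ G.
Suppose 1 ∈ G: no assignment then satisfies all the clues, so 1 ∉ G.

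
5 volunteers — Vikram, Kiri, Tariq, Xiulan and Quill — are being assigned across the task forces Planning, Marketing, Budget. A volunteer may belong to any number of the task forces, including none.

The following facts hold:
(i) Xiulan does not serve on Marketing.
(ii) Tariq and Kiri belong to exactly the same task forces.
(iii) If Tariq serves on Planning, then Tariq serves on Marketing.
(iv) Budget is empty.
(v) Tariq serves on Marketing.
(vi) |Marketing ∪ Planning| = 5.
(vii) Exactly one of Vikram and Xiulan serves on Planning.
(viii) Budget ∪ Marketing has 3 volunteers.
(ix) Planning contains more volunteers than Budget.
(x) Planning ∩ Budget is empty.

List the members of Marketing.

Marketing = {Kiri, Tariq, Vikram}

From (i): Xiulan ∉ Marketing.
From (v): Tariq ∈ Marketing.
(ii): Kiri matches Tariq: Kiri ∈ Marketing.
(iv): Budget already has 0, so the rest are out.
Suppose Vikram ∉ Marketing: no assignment then satisfies all the clues, so Vikram ∈ Marketing.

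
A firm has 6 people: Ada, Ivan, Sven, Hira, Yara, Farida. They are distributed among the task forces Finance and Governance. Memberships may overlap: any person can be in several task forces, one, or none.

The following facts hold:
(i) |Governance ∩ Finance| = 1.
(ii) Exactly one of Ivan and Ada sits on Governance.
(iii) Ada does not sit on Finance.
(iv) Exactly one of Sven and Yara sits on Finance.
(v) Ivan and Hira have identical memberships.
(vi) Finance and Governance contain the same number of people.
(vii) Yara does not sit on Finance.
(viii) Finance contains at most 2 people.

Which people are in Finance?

Finance = {Farida, Sven}

From (iii): Ada ∉ Finance.
From (vii): Yara ∉ Finance.
(iv) (exactly one): Sven ∈ Finance.
Suppose Ivan ∈ Finance: no assignment then satisfies all the clues, so Ivan ∉ Finance.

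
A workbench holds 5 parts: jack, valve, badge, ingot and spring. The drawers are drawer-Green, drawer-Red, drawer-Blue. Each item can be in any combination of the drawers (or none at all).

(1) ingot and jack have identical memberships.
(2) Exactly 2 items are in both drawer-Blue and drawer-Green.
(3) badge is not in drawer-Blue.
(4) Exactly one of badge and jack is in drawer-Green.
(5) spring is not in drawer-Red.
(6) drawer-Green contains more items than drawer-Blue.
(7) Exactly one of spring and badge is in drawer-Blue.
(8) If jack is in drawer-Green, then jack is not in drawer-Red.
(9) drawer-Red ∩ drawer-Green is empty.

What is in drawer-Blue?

drawer-Blue = {spring, valve}

From (3): badge ∉ drawer-Blue.
From (5): spring ∉ drawer-Red.
(7) (exactly one): spring ∈ drawer-Blue.
Suppose jack ∈ drawer-Blue: no assignment then satisfies all the clues, so jack ∉ drawer-Blue.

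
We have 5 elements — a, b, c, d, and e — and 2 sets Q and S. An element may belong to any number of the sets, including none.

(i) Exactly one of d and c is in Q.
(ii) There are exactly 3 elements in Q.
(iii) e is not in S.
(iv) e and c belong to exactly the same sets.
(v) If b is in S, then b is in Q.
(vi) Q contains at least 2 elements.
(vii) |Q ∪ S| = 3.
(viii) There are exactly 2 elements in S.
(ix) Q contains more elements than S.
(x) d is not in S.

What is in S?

S = {a, b}

From (iii): e ∉ S.
From (x): d ∉ S.
(iv): c matches e: c ∉ S.
(viii): only 2 candidates remain for S, so all are in.
(v): b ∈ Q.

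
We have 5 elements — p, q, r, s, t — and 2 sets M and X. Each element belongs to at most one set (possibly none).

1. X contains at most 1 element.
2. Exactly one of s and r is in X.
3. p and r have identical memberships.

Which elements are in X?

X = {s}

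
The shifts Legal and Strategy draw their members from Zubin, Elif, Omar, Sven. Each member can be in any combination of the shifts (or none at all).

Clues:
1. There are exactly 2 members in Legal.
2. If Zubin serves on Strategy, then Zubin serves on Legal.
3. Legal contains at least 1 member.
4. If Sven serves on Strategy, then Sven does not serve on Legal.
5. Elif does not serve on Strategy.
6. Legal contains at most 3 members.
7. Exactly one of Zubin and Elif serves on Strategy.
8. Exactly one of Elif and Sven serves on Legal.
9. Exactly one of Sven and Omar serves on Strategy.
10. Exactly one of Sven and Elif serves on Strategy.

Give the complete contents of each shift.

From (5): Elif ∉ Strategy.
(7) (exactly one): Zubin ∈ Strategy.
(10) (exactly one): Sven ∈ Strategy.
(2): Zubin ∈ Legal.
(4): Sven ∉ Legal.
(8) (exactly one): Elif ∈ Legal.
(9) (exactly one): Omar ∉ Strategy.
(1): Legal already has 2, so the rest are out.

Legal = {Elif, Zubin}; Strategy = {Sven, Zubin}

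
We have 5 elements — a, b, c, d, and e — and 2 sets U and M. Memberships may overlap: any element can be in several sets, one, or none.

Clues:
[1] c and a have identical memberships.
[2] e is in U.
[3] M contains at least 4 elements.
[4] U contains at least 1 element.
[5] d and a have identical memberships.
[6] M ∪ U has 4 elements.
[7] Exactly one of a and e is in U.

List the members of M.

From (2): e ∈ U.
(7) (exactly one): a ∉ U.
(1): c matches a: c ∉ U.
(5): d matches a: d ∉ U.
Suppose a ∉ M: no assignment then satisfies all the clues, so a ∈ M.

M = {a, c, d, e}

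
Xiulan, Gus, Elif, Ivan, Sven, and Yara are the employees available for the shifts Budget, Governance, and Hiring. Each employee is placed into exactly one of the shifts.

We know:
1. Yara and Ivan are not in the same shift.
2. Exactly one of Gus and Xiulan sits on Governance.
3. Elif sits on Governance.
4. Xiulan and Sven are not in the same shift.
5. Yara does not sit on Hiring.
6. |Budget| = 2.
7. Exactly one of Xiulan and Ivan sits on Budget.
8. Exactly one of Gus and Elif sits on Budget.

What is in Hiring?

Hiring = {Sven}

From (3): Elif ∈ Governance.
From (5): Yara ∉ Hiring.
(8) (exactly one): Gus ∈ Budget.
(2) (exactly one): Xiulan ∈ Governance.
(4): Sven ∉ Governance.
(7) (exactly one): Ivan ∈ Budget.
(1): Yara ∉ Budget.
(6): Budget already has 2, so the rest are out.
Only one shift left: Sven ∈ Hiring.
Only one shift left: Yara ∈ Governance.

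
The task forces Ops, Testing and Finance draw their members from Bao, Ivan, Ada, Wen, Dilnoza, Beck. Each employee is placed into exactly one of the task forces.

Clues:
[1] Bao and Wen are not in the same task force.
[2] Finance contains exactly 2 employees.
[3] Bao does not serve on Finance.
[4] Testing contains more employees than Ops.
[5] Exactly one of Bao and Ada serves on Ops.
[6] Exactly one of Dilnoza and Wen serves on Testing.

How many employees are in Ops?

1

From (3): Bao ∉ Finance.
Suppose Ivan ∈ Ops: no assignment then satisfies all the clues, so Ivan ∉ Ops.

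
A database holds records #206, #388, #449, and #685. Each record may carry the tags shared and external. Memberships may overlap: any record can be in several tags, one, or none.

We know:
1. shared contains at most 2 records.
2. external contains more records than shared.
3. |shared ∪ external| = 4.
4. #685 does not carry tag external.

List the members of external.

external = {#206, #388, #449}

From (4): #685 ∉ external.
Suppose #206 ∉ external: no assignment then satisfies all the clues, so #206 ∈ external.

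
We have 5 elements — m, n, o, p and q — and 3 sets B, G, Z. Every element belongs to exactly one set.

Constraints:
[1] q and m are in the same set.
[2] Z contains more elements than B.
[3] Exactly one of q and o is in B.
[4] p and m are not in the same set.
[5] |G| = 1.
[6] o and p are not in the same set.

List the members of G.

G = {p}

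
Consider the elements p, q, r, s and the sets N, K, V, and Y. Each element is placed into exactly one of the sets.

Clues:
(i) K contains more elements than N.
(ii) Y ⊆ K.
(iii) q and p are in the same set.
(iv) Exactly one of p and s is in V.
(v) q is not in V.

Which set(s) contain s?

From (v): q ∉ V.
(iii): p matches q: p ∉ V.
(iv) (exactly one): s ∈ V.

s: V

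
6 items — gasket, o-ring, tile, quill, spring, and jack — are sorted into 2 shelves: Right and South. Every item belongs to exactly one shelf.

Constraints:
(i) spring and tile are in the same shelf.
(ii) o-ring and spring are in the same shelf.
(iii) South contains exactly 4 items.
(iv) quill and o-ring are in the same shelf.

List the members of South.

South = {o-ring, quill, spring, tile}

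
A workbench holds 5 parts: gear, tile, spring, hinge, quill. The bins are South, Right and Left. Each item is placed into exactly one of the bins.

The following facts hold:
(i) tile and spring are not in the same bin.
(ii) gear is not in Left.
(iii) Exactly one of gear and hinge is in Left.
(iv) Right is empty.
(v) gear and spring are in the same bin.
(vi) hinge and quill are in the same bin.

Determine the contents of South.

From (ii): gear ∉ Left.
(iii) (exactly one): hinge ∈ Left.
(iv): Right already has 0, so the rest are out.
(v): spring matches gear: spring ∉ Left.
(vi): quill matches hinge: quill ∉ South.
(vi): quill matches hinge: quill ∈ Left.
Only one bin left: gear ∈ South.
Only one bin left: spring ∈ South.
(i): tile ∉ South.
Only one bin left: tile ∈ Left.

South = {gear, spring}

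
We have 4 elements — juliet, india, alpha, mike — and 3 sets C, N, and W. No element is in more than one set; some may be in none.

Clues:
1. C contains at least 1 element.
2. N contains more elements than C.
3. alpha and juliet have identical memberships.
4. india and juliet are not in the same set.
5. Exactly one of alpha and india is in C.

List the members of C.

C = {india}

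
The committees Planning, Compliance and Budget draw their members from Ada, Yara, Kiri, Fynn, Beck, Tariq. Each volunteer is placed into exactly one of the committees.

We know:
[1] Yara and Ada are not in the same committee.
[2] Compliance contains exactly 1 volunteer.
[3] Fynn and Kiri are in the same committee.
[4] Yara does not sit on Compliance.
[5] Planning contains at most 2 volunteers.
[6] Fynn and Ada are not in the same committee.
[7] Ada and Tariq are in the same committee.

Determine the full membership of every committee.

Planning = {Ada, Tariq}; Compliance = {Beck}; Budget = {Fynn, Kiri, Yara}

From (4): Yara ∉ Compliance.
Suppose Ada ∉ Planning: no assignment then satisfies all the clues, so Ada ∈ Planning.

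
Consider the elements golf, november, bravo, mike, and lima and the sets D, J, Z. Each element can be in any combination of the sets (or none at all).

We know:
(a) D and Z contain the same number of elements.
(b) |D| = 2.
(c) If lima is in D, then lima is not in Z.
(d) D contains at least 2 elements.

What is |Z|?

2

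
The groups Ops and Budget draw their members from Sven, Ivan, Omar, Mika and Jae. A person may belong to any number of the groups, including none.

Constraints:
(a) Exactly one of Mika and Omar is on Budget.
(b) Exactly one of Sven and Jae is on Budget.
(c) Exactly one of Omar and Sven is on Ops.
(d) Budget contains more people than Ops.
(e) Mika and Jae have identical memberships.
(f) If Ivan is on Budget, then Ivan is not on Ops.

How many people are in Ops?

1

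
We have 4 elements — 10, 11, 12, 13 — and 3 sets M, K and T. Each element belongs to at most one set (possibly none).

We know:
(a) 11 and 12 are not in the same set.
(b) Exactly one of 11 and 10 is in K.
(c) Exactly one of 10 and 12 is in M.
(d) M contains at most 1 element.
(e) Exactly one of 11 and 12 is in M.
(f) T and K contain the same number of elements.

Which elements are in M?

M = {12}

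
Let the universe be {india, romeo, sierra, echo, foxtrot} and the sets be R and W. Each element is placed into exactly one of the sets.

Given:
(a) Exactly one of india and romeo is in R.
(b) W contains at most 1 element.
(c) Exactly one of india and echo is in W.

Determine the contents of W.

W = {india}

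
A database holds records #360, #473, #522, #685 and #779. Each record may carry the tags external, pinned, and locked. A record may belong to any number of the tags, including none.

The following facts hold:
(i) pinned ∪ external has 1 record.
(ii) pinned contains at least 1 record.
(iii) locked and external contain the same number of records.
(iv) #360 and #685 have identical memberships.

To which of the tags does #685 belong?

#685: none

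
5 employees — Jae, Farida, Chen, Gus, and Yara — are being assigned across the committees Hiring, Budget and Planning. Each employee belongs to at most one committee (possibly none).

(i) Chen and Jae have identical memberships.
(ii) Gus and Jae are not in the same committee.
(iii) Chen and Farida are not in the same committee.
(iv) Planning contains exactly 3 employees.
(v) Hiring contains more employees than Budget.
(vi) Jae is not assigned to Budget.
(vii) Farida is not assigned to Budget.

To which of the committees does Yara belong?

Yara: Planning

From (vi): Jae ∉ Budget.
From (vii): Farida ∉ Budget.
(i): Chen matches Jae: Chen ∉ Budget.
Suppose Yara ∈ Hiring: no assignment then satisfies all the clues, so Yara ∉ Hiring.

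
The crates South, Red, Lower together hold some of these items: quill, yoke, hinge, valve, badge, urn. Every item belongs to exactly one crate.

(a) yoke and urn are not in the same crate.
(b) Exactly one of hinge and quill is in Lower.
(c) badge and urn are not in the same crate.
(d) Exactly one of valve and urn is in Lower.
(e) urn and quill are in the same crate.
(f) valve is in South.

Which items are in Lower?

Lower = {quill, urn}

From (f): valve ∈ South.
(d) (exactly one): urn ∈ Lower.
(e): quill matches urn: quill ∉ South.
(e): quill matches urn: quill ∉ Red.
(e): quill matches urn: quill ∈ Lower.
(a): yoke ∉ Lower.
(b) (exactly one): hinge ∉ Lower.
(c): badge ∉ Lower.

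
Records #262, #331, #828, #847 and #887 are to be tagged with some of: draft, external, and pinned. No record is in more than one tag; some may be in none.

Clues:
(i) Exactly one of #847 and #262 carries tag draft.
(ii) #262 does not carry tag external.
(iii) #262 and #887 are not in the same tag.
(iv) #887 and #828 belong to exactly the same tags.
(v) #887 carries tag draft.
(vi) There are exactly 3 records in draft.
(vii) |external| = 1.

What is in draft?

From (ii): #262 ∉ external.
From (v): #887 ∈ draft.
(iii): #262 ∉ draft.
(iv): #828 matches #887: #828 ∈ draft.
(i) (exactly one): #847 ∈ draft.
(vi): draft already has 3, so the rest are out.
(vii): only 1 candidates remain for external, so all are in.

draft = {#828, #847, #887}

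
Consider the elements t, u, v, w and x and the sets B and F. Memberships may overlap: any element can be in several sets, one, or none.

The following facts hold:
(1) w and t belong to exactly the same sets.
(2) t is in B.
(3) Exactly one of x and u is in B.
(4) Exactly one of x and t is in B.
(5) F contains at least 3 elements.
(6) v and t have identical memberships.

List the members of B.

B = {t, u, v, w}

From (2): t ∈ B.
(1): w matches t: w ∈ B.
(4) (exactly one): x ∉ B.
(6): v matches t: v ∈ B.
(3) (exactly one): u ∈ B.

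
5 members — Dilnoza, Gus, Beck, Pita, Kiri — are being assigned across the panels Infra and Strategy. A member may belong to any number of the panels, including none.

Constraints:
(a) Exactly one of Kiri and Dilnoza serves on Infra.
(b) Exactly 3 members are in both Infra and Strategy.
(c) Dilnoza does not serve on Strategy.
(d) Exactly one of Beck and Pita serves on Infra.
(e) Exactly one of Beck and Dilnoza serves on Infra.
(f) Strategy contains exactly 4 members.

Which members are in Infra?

Infra = {Beck, Gus, Kiri}

From (c): Dilnoza ∉ Strategy.
(f): only 4 candidates remain for Strategy, so all are in.
Suppose Dilnoza ∈ Infra: no assignment then satisfies all the clues, so Dilnoza ∉ Infra.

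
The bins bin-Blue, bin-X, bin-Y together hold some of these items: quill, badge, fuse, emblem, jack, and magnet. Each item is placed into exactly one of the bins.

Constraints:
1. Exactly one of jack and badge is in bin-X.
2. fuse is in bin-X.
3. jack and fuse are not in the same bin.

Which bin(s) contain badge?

From (2): fuse ∈ bin-X.
(3): jack ∉ bin-X.
(1) (exactly one): badge ∈ bin-X.

badge: bin-X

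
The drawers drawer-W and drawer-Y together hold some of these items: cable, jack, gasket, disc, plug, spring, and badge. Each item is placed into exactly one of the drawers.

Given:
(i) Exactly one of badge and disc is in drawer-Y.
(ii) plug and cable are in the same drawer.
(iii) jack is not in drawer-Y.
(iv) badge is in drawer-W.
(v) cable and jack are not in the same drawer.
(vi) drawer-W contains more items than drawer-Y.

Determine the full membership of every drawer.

From (iii): jack ∉ drawer-Y.
From (iv): badge ∈ drawer-W.
(i) (exactly one): disc ∈ drawer-Y.
Only one drawer left: jack ∈ drawer-W.
(v): cable ∉ drawer-W.
Only one drawer left: cable ∈ drawer-Y.
(ii): plug matches cable: plug ∉ drawer-W.
(ii): plug matches cable: plug ∈ drawer-Y.
Suppose gasket ∉ drawer-W: no assignment then satisfies all the clues, so gasket ∈ drawer-W.

drawer-W = {badge, gasket, jack, spring}; drawer-Y = {cable, disc, plug}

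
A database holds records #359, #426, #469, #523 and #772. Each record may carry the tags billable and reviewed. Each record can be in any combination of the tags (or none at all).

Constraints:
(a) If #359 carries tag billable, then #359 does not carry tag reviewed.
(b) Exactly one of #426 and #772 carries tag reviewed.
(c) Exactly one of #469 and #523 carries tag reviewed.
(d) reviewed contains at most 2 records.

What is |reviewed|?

2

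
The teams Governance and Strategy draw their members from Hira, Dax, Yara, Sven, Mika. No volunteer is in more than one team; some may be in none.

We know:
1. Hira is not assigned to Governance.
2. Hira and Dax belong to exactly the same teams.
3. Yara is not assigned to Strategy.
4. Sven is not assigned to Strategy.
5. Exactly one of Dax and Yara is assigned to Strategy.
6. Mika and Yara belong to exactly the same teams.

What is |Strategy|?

From (1): Hira ∉ Governance.
From (3): Yara ∉ Strategy.
From (4): Sven ∉ Strategy.
(2): Dax matches Hira: Dax ∉ Governance.
(5) (exactly one): Dax ∈ Strategy.
(6): Mika matches Yara: Mika ∉ Strategy.
(2): Hira matches Dax: Hira ∈ Strategy.

2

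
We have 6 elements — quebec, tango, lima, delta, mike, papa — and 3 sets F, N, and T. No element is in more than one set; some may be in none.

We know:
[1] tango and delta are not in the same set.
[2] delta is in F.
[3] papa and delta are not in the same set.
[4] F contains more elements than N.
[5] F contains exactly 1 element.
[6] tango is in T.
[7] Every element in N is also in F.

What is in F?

From (2): delta ∈ F.
From (6): tango ∈ T.
(3): papa ∉ F.
(5): F already has 1, so the rest are out.
(7) contrapositive: quebec ∉ N.
(7) contrapositive: lima ∉ N.
(7) contrapositive: mike ∉ N.
(7) contrapositive: papa ∉ N.

F = {delta}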